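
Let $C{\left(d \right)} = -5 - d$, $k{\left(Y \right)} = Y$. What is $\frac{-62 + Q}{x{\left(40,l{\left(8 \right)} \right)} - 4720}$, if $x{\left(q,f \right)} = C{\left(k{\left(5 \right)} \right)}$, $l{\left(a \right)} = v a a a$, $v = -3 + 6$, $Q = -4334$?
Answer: $\frac{2198}{2365} \approx 0.92939$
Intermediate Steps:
$v = 3$
$l{\left(a \right)} = 3 a^{3}$ ($l{\left(a \right)} = 3 a a a = 3 a^{2} a = 3 a^{3}$)
$x{\left(q,f \right)} = -10$ ($x{\left(q,f \right)} = -5 - 5 = -10$)
$\frac{-62 + Q}{x{\left(40,l{\left(8 \right)} \right)} - 4720} = \frac{-62 - 4334}{-10 - 4720} = - \frac{4396}{-4730} = \left(-4396\right) \left(- \frac{1}{4730}\right) = \frac{2198}{2365}$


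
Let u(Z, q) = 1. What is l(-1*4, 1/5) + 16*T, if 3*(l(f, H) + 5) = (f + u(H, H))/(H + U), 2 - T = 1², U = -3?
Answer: 159/14 ≈ 11.357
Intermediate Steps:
T = 1 (T = 2 - 1*1² = 2 - 1*1 = 2 - 1 = 1)
l(f, H) = -5 + (1 + f)/(3*(-3 + H)) (l(f, H) = -5 + ((f + 1)/(H - 3))/3 = -5 + ((1 + f)/(-3 + H))/3 = -5 + (1 + f)/(3*(-3 + H)))
l(-1*4, 1/5) + 16*T = (46 - 1*4 - 15/5)/(3*(-3 + 1/5)) + 16*1 = (46 - 4 - 15*⅕)/(3*(-3 + ⅕)) + 16 = (46 - 4 - 3)/(3*(-14/5)) + 16 = (⅓)*(-5/14)*39 + 16 = -65/14 + 16 = 159/14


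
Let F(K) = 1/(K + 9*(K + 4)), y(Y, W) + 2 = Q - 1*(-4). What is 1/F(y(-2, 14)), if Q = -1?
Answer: 46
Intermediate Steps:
y(Y, W) = 1 (y(Y, W) = -2 + (-1 - 1*(-4)) = -2 + (-1 + 4) = -2 + 3 = 1)
F(K) = 1/(36 + 10*K) (F(K) = 1/(K + 9*(4 + K)) = 1/(K + (36 + 9*K)) = 1/(36 + 10*K))
1/F(y(-2, 14)) = 1/(1/(2*(18 + 5*1))) = 1/(1/(2*(18 + 5))) = 1/((1/2)/23) = 1/((1/2)*(1/23)) = 1/(1/46) = 46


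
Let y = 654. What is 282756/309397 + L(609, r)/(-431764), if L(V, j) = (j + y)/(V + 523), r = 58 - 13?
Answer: 138198715044585/151219902500656 ≈ 0.91389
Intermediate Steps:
r = 45
L(V, j) = (654 + j)/(523 + V) (L(V, j) = (j + 654)/(V + 523) = (654 + j)/(523 + V))
282756/309397 + L(609, r)/(-431764) = 282756/309397 + ((654 + 45)/(523 + 609))/(-431764) = 282756*(1/309397) + (699/1132)*(-1/431764) = 282756/309397 + ((1/1132)*699)*(-1/431764) = 282756/309397 + (699/1132)*(-1/431764) = 282756/309397 - 699/488756848 = 138198715044585/151219902500656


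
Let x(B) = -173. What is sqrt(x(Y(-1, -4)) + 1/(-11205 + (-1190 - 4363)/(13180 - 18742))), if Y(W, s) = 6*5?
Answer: I*sqrt(8294106414391031)/6924073 ≈ 13.153*I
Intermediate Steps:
Y(W, s) = 30
sqrt(x(Y(-1, -4)) + 1/(-11205 + (-1190 - 4363)/(13180 - 18742))) = sqrt(-173 + 1/(-11205 + (-1190 - 4363)/(13180 - 18742))) = sqrt(-173 + 1/(-11205 - 5553/(-5562))) = sqrt(-173 + 1/(-11205 - 5553*(-1/5562))) = sqrt(-173 + 1/(-11205 + 617/618)) = sqrt(-173 + 1/(-6924073/618)) = sqrt(-173 - 618/6924073) = sqrt(-1197865247/6924073) = I*sqrt(8294106414391031)/6924073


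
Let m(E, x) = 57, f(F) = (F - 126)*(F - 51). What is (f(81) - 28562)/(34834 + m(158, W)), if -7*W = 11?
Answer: -29912/34891 ≈ -0.85730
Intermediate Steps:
W = -11/7 (W = -⅐*11 = -11/7 ≈ -1.5714)
f(F) = (-126 + F)*(-51 + F)
(f(81) - 28562)/(34834 + m(158, W)) = ((6426 + 81² - 177*81) - 28562)/(34834 + 57) = ((6426 + 6561 - 14337) - 28562)/34891 = (-1350 - 28562)*(1/34891) = -29912*1/34891 = -29912/34891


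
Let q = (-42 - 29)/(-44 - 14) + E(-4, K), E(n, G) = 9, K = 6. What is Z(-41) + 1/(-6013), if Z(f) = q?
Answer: 3565651/348754 ≈ 10.224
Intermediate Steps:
q = 593/58 (q = (-42 - 29)/(-44 - 14) + 9 = -71/(-58) + 9 = -71*(-1/58) + 9 = 71/58 + 9 = 593/58 ≈ 10.224)
Z(f) = 593/58
Z(-41) + 1/(-6013) = 593/58 + 1/(-6013) = 593/58 - 1/6013 = 3565651/348754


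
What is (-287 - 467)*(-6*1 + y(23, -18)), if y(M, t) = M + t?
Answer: 754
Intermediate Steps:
(-287 - 467)*(-6*1 + y(23, -18)) = (-287 - 467)*(-6*1 + (23 - 18)) = -754*(-6 + 5) = -754*(-1) = 754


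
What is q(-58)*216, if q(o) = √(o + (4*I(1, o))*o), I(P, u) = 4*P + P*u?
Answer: 216*√12470 ≈ 24121.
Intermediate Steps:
q(o) = √(o + o*(16 + 4*o)) (q(o) = √(o + (4*(1*(4 + o)))*o) = √(o + (4*(4 + o))*o) = √(o + (16 + 4*o)*o) = √(o + o*(16 + 4*o)))
q(-58)*216 = √(-58*(17 + 4*(-58)))*216 = √(-58*(17 - 232))*216 = √(-58*(-215))*216 = √12470*216 = 216*√12470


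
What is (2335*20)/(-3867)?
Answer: -46700/3867 ≈ -12.077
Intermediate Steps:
(2335*20)/(-3867) = 46700*(-1/3867) = -46700/3867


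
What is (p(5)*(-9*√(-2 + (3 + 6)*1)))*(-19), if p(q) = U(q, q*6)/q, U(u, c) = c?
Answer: 1026*√7 ≈ 2714.5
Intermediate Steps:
p(q) = 6 (p(q) = (q*6)/q = (6*q)/q = 6)
(p(5)*(-9*√(-2 + (3 + 6)*1)))*(-19) = (6*(-9*√(-2 + (3 + 6)*1)))*(-19) = (6*(-9*√(-2 + 9*1)))*(-19) = (6*(-9*√(-2 + 9)))*(-19) = (6*(-9*√7))*(-19) = -54*√7*(-19) = 1026*√7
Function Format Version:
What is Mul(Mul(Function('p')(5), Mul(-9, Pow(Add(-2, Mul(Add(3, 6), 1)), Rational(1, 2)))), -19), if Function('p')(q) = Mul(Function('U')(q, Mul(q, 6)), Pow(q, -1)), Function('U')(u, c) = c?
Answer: Mul(1026, Pow(7, Rational(1, 2))) ≈ 2714.5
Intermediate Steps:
Function('p')(q) = 6 (Function('p')(q) = Mul(Mul(q, 6), Pow(q, -1)) = Mul(Mul(6, q), Pow(q, -1)) = 6)
Mul(Mul(Function('p')(5), Mul(-9, Pow(Add(-2, Mul(Add(3, 6), 1)), Rational(1, 2)))), -19) = Mul(Mul(6, Mul(-9, Pow(Add(-2, Mul(Add(3, 6), 1)), Rational(1, 2)))), -19) = Mul(Mul(6, Mul(-9, Pow(Add(-2, Mul(9, 1)), Rational(1, 2)))), -19) = Mul(Mul(6, Mul(-9, Pow(Add(-2, 9), Rational(1, 2)))), -19) = Mul(Mul(6, Mul(-9, Pow(7, Rational(1, 2)))), -19) = Mul(Mul(-54, Pow(7, Rational(1, 2))), -19) = Mul(1026, Pow(7, Rational(1, 2)))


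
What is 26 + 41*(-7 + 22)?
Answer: 641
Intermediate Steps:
26 + 41*(-7 + 22) = 26 + 41*15 = 26 + 615 = 641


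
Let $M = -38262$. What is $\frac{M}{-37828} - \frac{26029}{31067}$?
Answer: $\frac{14575753}{83943034} \approx 0.17364$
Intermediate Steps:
$\frac{M}{-37828} - \frac{26029}{31067} = - \frac{38262}{-37828} - \frac{26029}{31067} = \left(-38262\right) \left(- \frac{1}{37828}\right) - \frac{26029}{31067} = \frac{2733}{2702} - \frac{26029}{31067} = \frac{14575753}{83943034}$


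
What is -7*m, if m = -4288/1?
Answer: 30016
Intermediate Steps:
m = -4288 ≈ -4288.0
-7*m = -7*(-4288) = 30016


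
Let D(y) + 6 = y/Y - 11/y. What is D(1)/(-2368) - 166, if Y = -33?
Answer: -6485671/39072 ≈ -165.99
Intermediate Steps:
D(y) = -6 - 11/y - y/33 (D(y) = -6 + (y/(-33) - 11/y) = -6 + (y*(-1/33) - 11/y) = -6 + (-y/33 - 11/y) = -6 + (-11/y - y/33) = -6 - 11/y - y/33)
D(1)/(-2368) - 166 = (-6 - 11/1 - 1/33*1)/(-2368) - 166 = (-6 - 11*1 - 1/33)*(-1/2368) - 166 = (-6 - 11 - 1/33)*(-1/2368) - 166 = -562/33*(-1/2368) - 166 = 281/39072 - 166 = -6485671/39072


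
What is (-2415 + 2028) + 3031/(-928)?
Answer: -362167/928 ≈ -390.27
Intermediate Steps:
(-2415 + 2028) + 3031/(-928) = -387 + 3031*(-1/928) = -387 - 3031/928 = -362167/928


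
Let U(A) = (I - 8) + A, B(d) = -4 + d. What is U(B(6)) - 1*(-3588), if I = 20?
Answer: 3602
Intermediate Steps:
U(A) = 12 + A (U(A) = (20 - 8) + A = 12 + A)
U(B(6)) - 1*(-3588) = (12 + (-4 + 6)) - 1*(-3588) = (12 + 2) + 3588 = 14 + 3588 = 3602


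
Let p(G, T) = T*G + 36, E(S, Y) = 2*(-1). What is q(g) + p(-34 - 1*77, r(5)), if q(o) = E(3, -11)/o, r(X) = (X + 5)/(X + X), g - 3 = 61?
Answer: -2401/32 ≈ -75.031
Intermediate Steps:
E(S, Y) = -2
g = 64 (g = 3 + 61 = 64)
r(X) = (5 + X)/(2*X) (r(X) = (5 + X)/((2*X)) = (5 + X)*(1/(2*X)) = (5 + X)/(2*X))
p(G, T) = 36 + G*T (p(G, T) = G*T + 36 = 36 + G*T)
q(o) = -2/o
q(g) + p(-34 - 1*77, r(5)) = -2/64 + (36 + (-34 - 1*77)*((½)*(5 + 5)/5)) = -2*1/64 + (36 + (-34 - 77)*((½)*(⅕)*10)) = -1/32 + (36 - 111*1) = -1/32 + (36 - 111) = -1/32 - 75 = -2401/32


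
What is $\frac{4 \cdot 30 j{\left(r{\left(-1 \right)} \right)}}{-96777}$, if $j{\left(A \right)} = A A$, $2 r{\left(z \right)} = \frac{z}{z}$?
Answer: $- \frac{10}{32259} \approx -0.00030999$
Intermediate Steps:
$r{\left(z \right)} = \frac{1}{2}$ ($r{\left(z \right)} = \frac{z \frac{1}{z}}{2} = \frac{1}{2} \cdot 1 = \frac{1}{2}$)
$j{\left(A \right)} = A^{2}$
$\frac{4 \cdot 30 j{\left(r{\left(-1 \right)} \right)}}{-96777} = \frac{4 \cdot 30 \left(\frac{1}{2}\right)^{2}}{-96777} = 120 \cdot \frac{1}{4} \left(- \frac{1}{96777}\right) = 30 \left(- \frac{1}{96777}\right) = - \frac{10}{32259}$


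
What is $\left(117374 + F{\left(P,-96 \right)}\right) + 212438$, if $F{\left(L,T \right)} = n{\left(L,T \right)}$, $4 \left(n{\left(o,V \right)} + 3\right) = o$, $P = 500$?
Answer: $329934$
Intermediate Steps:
$n{\left(o,V \right)} = -3 + \frac{o}{4}$
$F{\left(L,T \right)} = -3 + \frac{L}{4}$
$\left(117374 + F{\left(P,-96 \right)}\right) + 212438 = \left(117374 + \left(-3 + \frac{1}{4} \cdot 500\right)\right) + 212438 = \left(117374 + \left(-3 + 125\right)\right) + 212438 = \left(117374 + 122\right) + 212438 = 117496 + 212438 = 329934$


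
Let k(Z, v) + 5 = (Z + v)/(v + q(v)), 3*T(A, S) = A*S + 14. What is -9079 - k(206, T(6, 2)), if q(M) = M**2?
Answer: -3421864/377 ≈ -9076.6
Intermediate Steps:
T(A, S) = 14/3 + A*S/3 (T(A, S) = (A*S + 14)/3 = (14 + A*S)/3 = 14/3 + A*S/3)
k(Z, v) = -5 + (Z + v)/(v + v**2)
-9079 - k(206, T(6, 2)) = -9079 - (206 - 5*(14/3 + (1/3)*6*2)**2 - 4*(14/3 + (1/3)*6*2))/((14/3 + (1/3)*6*2)*(1 + (14/3 + (1/3)*6*2))) = -9079 - (206 - 5*(14/3 + 4)**2 - 4*(14/3 + 4))/((14/3 + 4)*(1 + (14/3 + 4))) = -9079 - (206 - 5*(26/3)**2 - 4*26/3)/(26/3*(1 + 26/3)) = -9079 - 3*(206 - 5*676/9 - 104/3)/(26*29/3) = -9079 - 3*3*(206 - 3380/9 - 104/3)/(26*29) = -9079 - 3*3*(-1838)/(26*29*9) = -9079 - 1*(-919/377) = -9079 + 919/377 = -3421864/377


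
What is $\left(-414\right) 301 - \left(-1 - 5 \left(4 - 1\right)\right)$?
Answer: $-124598$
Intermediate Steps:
$\left(-414\right) 301 - \left(-1 - 5 \left(4 - 1\right)\right) = -124614 + \left(\left(5 \cdot 3 + 116\right) - 115\right) = -124614 + \left(\left(15 + 116\right) - 115\right) = -124614 + \left(131 - 115\right) = -124614 + 16 = -124598$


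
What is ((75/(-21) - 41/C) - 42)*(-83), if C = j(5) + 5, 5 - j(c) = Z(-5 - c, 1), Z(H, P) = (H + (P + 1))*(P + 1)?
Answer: 712223/182 ≈ 3913.3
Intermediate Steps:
Z(H, P) = (1 + P)*(1 + H + P) (Z(H, P) = (H + (1 + P))*(1 + P) = (1 + H + P)*(1 + P) = (1 + P)*(1 + H + P))
j(c) = 11 + 2*c (j(c) = 5 - (1 + (-5 - c) + 1² + 2*1 + (-5 - c)*1) = 5 - (1 + (-5 - c) + 1 + 2 + (-5 - c)) = 5 - (-6 - 2*c) = 5 + (6 + 2*c) = 11 + 2*c)
C = 26 (C = (11 + 2*5) + 5 = (11 + 10) + 5 = 21 + 5 = 26)
((75/(-21) - 41/C) - 42)*(-83) = ((75/(-21) - 41/26) - 42)*(-83) = ((75*(-1/21) - 41*1/26) - 42)*(-83) = ((-25/7 - 41/26) - 42)*(-83) = (-937/182 - 42)*(-83) = -8581/182*(-83) = 712223/182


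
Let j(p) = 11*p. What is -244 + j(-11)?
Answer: -365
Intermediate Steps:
-244 + j(-11) = -244 + 11*(-11) = -244 - 121 = -365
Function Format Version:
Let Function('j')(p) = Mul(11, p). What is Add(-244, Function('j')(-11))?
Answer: -365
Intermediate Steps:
Add(-244, Function('j')(-11)) = Add(-244, Mul(11, -11)) = Add(-244, -121) = -365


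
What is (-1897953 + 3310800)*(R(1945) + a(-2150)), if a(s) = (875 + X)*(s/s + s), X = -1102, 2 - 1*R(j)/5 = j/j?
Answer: 689226326316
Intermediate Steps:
R(j) = 5 (R(j) = 10 - 5*j/j = 10 - 5*1 = 10 - 5 = 5)
a(s) = -227 - 227*s (a(s) = (875 - 1102)*(s/s + s) = -227*(1 + s) = -227 - 227*s)
(-1897953 + 3310800)*(R(1945) + a(-2150)) = (-1897953 + 3310800)*(5 + (-227 - 227*(-2150))) = 1412847*(5 + (-227 + 488050)) = 1412847*(5 + 487823) = 1412847*487828 = 689226326316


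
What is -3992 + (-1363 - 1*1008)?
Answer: -6363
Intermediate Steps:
-3992 + (-1363 - 1*1008) = -3992 + (-1363 - 1008) = -3992 - 2371 = -6363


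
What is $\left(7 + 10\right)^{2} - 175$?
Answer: $114$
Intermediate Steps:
$\left(7 + 10\right)^{2} - 175 = 17^{2} - 175 = 289 - 175 = 114$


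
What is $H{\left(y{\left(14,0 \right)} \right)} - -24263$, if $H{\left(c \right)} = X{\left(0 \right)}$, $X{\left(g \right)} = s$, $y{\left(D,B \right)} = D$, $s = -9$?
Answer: $24254$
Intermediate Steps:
$X{\left(g \right)} = -9$
$H{\left(c \right)} = -9$
$H{\left(y{\left(14,0 \right)} \right)} - -24263 = -9 - -24263 = -9 + 24263 = 24254$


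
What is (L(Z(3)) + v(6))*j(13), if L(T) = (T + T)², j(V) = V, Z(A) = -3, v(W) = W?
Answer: 546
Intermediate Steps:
L(T) = 4*T² (L(T) = (2*T)² = 4*T²)
(L(Z(3)) + v(6))*j(13) = (4*(-3)² + 6)*13 = (4*9 + 6)*13 = (36 + 6)*13 = 42*13 = 546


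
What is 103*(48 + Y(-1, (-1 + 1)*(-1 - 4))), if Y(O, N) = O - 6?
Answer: 4223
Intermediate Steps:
Y(O, N) = -6 + O
103*(48 + Y(-1, (-1 + 1)*(-1 - 4))) = 103*(48 + (-6 - 1)) = 103*(48 - 7) = 103*41 = 4223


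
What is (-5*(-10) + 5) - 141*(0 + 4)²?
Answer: -2201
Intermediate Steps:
(-5*(-10) + 5) - 141*(0 + 4)² = (50 + 5) - 141*4² = 55 - 141*16 = 55 - 2256 = -2201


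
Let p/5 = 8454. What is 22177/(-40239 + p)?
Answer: 22177/2031 ≈ 10.919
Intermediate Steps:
p = 42270 (p = 5*8454 = 42270)
22177/(-40239 + p) = 22177/(-40239 + 42270) = 22177/2031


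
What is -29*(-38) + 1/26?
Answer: 28653/26 ≈ 1102.0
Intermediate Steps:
-29*(-38) + 1/26 = 1102 + 1/26 = 28653/26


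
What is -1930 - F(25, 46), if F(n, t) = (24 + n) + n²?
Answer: -2604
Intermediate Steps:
F(n, t) = 24 + n + n²
-1930 - F(25, 46) = -1930 - (24 + 25 + 25²) = -1930 - (24 + 25 + 625) = -1930 - 1*674 = -1930 - 674 = -2604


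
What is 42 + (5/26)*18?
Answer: 591/13 ≈ 45.462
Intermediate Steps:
42 + (5/26)*18 = 42 + 45/13 = 591/13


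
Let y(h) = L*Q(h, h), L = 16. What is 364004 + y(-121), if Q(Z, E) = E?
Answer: 362068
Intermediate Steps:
y(h) = 16*h
364004 + y(-121) = 364004 + 16*(-121) = 364004 - 1936 = 362068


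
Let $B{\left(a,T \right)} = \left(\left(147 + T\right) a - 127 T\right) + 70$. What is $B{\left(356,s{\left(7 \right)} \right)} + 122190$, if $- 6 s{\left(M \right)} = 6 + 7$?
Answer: $\frac{1044575}{6} \approx 1.741 \cdot 10^{5}$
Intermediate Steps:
$s{\left(M \right)} = - \frac{13}{6}$ ($s{\left(M \right)} = - \frac{6 + 7}{6} = \left(- \frac{1}{6}\right) 13 = - \frac{13}{6}$)
$B{\left(a,T \right)} = 70 - 127 T + a \left(147 + T\right)$ ($B{\left(a,T \right)} = \left(a \left(147 + T\right) - 127 T\right) + 70 = \left(- 127 T + a \left(147 + T\right)\right) + 70 = 70 - 127 T + a \left(147 + T\right)$)
$B{\left(356,s{\left(7 \right)} \right)} + 122190 = \left(70 - - \frac{1651}{6} + 147 \cdot 356 - \frac{2314}{3}\right) + 122190 = \left(70 + \frac{1651}{6} + 52332 - \frac{2314}{3}\right) + 122190 = \frac{311435}{6} + 122190 = \frac{1044575}{6}$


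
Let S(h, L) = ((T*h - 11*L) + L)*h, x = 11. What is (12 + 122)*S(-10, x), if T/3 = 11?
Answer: 589600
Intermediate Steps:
T = 33 (T = 3*11 = 33)
S(h, L) = h*(-10*L + 33*h) (S(h, L) = ((33*h - 11*L) + L)*h = ((-11*L + 33*h) + L)*h = (-10*L + 33*h)*h = h*(-10*L + 33*h))
(12 + 122)*S(-10, x) = (12 + 122)*(-10*(-10*11 + 33*(-10))) = 134*(-10*(-110 - 330)) = 134*(-10*(-440)) = 134*4400 = 589600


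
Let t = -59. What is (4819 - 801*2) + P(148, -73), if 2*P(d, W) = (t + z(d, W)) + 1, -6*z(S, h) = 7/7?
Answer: 38255/12 ≈ 3187.9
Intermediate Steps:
z(S, h) = -1/6 (z(S, h) = -7/(6*7) = -1/6*1 = -1/6)
P(d, W) = -349/12 (P(d, W) = ((-59 - 1/6) + 1)/2 = (-355/6 + 1)/2 = (1/2)*(-349/6) = -349/12)
(4819 - 801*2) + P(148, -73) = (4819 - 801*2) - 349/12 = (4819 - 1602) - 349/12 = 3217 - 349/12 = 38255/12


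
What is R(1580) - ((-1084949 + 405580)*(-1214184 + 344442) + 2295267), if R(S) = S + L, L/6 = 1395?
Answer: -590878038115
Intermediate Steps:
L = 8370 (L = 6*1395 = 8370)
R(S) = 8370 + S (R(S) = S + 8370 = 8370 + S)
R(1580) - ((-1084949 + 405580)*(-1214184 + 344442) + 2295267) = (8370 + 1580) - ((-1084949 + 405580)*(-1214184 + 344442) + 2295267) = 9950 - (-679369*(-869742) + 2295267) = 9950 - (590875752798 + 2295267) = 9950 - 1*590878048065 = 9950 - 590878048065 = -590878038115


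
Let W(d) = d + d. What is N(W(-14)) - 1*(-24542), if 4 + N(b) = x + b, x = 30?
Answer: 24540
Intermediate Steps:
W(d) = 2*d
N(b) = 26 + b (N(b) = -4 + (30 + b) = 26 + b)
N(W(-14)) - 1*(-24542) = (26 + 2*(-14)) - 1*(-24542) = (26 - 28) + 24542 = -2 + 24542 = 24540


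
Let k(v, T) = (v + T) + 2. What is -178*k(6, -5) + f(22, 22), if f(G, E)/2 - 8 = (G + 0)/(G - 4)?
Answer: -4640/9 ≈ -515.56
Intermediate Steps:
k(v, T) = 2 + T + v (k(v, T) = (T + v) + 2 = 2 + T + v)
f(G, E) = 16 + 2*G/(-4 + G) (f(G, E) = 16 + 2*((G + 0)/(G - 4)) = 16 + 2*(G/(-4 + G)) = 16 + 2*G/(-4 + G))
-178*k(6, -5) + f(22, 22) = -178*(2 - 5 + 6) + 2*(-32 + 9*22)/(-4 + 22) = -178*3 + 2*(-32 + 198)/18 = -534 + 2*(1/18)*166 = -534 + 166/9 = -4640/9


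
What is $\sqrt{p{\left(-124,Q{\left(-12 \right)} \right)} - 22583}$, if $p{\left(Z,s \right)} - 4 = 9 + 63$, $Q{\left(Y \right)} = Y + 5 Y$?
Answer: $i \sqrt{22507} \approx 150.02 i$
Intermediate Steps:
$Q{\left(Y \right)} = 6 Y$
$p{\left(Z,s \right)} = 76$ ($p{\left(Z,s \right)} = 4 + \left(9 + 63\right) = 4 + 72 = 76$)
$\sqrt{p{\left(-124,Q{\left(-12 \right)} \right)} - 22583} = \sqrt{76 - 22583} = \sqrt{-22507} = i \sqrt{22507}$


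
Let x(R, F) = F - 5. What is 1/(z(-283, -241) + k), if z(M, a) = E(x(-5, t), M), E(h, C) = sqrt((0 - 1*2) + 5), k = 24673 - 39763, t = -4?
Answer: -5030/75902699 - sqrt(3)/227708097 ≈ -6.6277e-5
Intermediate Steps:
x(R, F) = -5 + F
k = -15090
E(h, C) = sqrt(3) (E(h, C) = sqrt((0 - 2) + 5) = sqrt(-2 + 5) = sqrt(3))
z(M, a) = sqrt(3)
1/(z(-283, -241) + k) = 1/(sqrt(3) - 15090) = 1/(-15090 + sqrt(3))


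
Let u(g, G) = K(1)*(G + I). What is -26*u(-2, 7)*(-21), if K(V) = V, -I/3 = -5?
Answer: 12012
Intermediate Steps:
I = 15 (I = -3*(-5) = 15)
u(g, G) = 15 + G (u(g, G) = 1*(G + 15) = 1*(15 + G) = 15 + G)
-26*u(-2, 7)*(-21) = -26*(15 + 7)*(-21) = -26*22*(-21) = -572*(-21) = 12012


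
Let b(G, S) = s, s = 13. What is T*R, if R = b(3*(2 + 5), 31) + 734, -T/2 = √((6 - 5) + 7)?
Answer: -2988*√2 ≈ -4225.7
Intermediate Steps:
b(G, S) = 13
T = -4*√2 (T = -2*√((6 - 5) + 7) = -2*√(1 + 7) = -4*√2 ≈ -5.6569)
R = 747 (R = 13 + 734 = 747)
T*R = -4*√2*747 = -2988*√2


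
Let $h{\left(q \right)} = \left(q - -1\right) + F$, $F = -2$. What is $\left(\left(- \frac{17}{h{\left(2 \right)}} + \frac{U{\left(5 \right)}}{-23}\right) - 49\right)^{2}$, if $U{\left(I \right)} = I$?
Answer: $\frac{2319529}{529} \approx 4384.7$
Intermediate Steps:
$h{\left(q \right)} = -1 + q$ ($h{\left(q \right)} = \left(q - -1\right) - 2 = \left(q + 1\right) - 2 = \left(1 + q\right) - 2 = -1 + q$)
$\left(\left(- \frac{17}{h{\left(2 \right)}} + \frac{U{\left(5 \right)}}{-23}\right) - 49\right)^{2} = \left(\left(- \frac{17}{-1 + 2} + \frac{5}{-23}\right) - 49\right)^{2} = \left(\left(- \frac{17}{1} + 5 \left(- \frac{1}{23}\right)\right) - 49\right)^{2} = \left(\left(\left(-17\right) 1 - \frac{5}{23}\right) - 49\right)^{2} = \left(\left(-17 - \frac{5}{23}\right) - 49\right)^{2} = \left(- \frac{396}{23} - 49\right)^{2} = \left(- \frac{1523}{23}\right)^{2} = \frac{2319529}{529}$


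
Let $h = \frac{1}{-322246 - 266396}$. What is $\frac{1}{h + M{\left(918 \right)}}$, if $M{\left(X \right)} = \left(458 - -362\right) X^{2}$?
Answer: $\frac{588642}{406771447462559} \approx 1.4471 \cdot 10^{-9}$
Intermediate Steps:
$M{\left(X \right)} = 820 X^{2}$ ($M{\left(X \right)} = \left(458 + 362\right) X^{2} = 820 X^{2}$)
$h = - \frac{1}{588642}$ ($h = \frac{1}{-588642} = - \frac{1}{588642} \approx -1.6988 \cdot 10^{-6}$)
$\frac{1}{h + M{\left(918 \right)}} = \frac{1}{- \frac{1}{588642} + 820 \cdot 918^{2}} = \frac{1}{- \frac{1}{588642} + 820 \cdot 842724} = \frac{1}{- \frac{1}{588642} + 691033680} = \frac{1}{\frac{406771447462559}{588642}} = \frac{588642}{406771447462559}$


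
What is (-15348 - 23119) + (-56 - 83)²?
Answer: -19146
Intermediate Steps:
(-15348 - 23119) + (-56 - 83)² = -38467 + (-139)² = -38467 + 19321 = -19146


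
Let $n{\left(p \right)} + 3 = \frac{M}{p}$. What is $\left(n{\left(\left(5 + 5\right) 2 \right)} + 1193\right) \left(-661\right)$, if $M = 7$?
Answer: $- \frac{15736427}{20} \approx -7.8682 \cdot 10^{5}$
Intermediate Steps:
$n{\left(p \right)} = -3 + \frac{7}{p}$
$\left(n{\left(\left(5 + 5\right) 2 \right)} + 1193\right) \left(-661\right) = \left(\left(-3 + \frac{7}{\left(5 + 5\right) 2}\right) + 1193\right) \left(-661\right) = \left(\left(-3 + \frac{7}{10 \cdot 2}\right) + 1193\right) \left(-661\right) = \left(\left(-3 + \frac{7}{20}\right) + 1193\right) \left(-661\right) = \left(- \frac{53}{20} + 1193\right) \left(-661\right) = \frac{23807}{20} \left(-661\right) = - \frac{15736427}{20}$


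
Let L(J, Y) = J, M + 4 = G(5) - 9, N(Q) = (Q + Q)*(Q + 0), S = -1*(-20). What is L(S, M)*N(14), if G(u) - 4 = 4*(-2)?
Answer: 7840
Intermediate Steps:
G(u) = -4 (G(u) = 4 + 4*(-2) = 4 - 8 = -4)
S = 20
N(Q) = 2*Q² (N(Q) = (2*Q)*Q = 2*Q²)
M = -17 (M = -4 + (-4 - 9) = -4 - 13 = -17)
L(S, M)*N(14) = 20*(2*14²) = 20*(2*196) = 20*392 = 7840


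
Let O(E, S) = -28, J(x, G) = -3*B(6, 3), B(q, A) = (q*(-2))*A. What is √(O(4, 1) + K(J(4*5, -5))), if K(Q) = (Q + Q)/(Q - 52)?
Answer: 13*I*√7/7 ≈ 4.9135*I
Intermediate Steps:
B(q, A) = -2*A*q (B(q, A) = (-2*q)*A = -2*A*q)
J(x, G) = 108 (J(x, G) = -(-6)*3*6 = -3*(-36) = 108)
K(Q) = 2*Q/(-52 + Q) (K(Q) = (2*Q)/(-52 + Q) = 2*Q/(-52 + Q))
√(O(4, 1) + K(J(4*5, -5))) = √(-28 + 2*108/(-52 + 108)) = √(-28 + 2*108/56) = √(-28 + 2*108*(1/56)) = √(-28 + 27/7) = √(-169/7) = 13*I*√7/7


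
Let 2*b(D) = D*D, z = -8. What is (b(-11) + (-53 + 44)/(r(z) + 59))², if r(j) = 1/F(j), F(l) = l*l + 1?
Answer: 53589009049/14714896 ≈ 3641.8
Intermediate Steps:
b(D) = D²/2 (b(D) = (D*D)/2 = D²/2)
F(l) = 1 + l² (F(l) = l² + 1 = 1 + l²)
r(j) = 1/(1 + j²)
(b(-11) + (-53 + 44)/(r(z) + 59))² = ((½)*(-11)² + (-53 + 44)/(1/(1 + (-8)²) + 59))² = ((½)*121 - 9/(1/(1 + 64) + 59))² = (121/2 - 9/(1/65 + 59))² = (121/2 - 9/3836/65)² = (121/2 - 9*65/3836)² = (121/2 - 585/3836)² = (231493/3836)² = 53589009049/14714896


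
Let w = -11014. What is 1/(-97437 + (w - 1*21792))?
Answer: -1/130243 ≈ -7.6780e-6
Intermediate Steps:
1/(-97437 + (w - 1*21792)) = 1/(-97437 + (-11014 - 1*21792)) = 1/(-97437 + (-11014 - 21792)) = 1/(-97437 - 32806) = 1/(-130243) = -1/130243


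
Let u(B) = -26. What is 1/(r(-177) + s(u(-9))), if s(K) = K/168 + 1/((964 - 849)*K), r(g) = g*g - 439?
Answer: 125580/3879146723 ≈ 3.2373e-5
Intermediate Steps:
r(g) = -439 + g**2 (r(g) = g**2 - 439 = -439 + g**2)
s(K) = 1/(115*K) + K/168 (s(K) = K*(1/168) + 1/(115*K) = K/168 + 1/(115*K) = 1/(115*K) + K/168)
1/(r(-177) + s(u(-9))) = 1/((-439 + (-177)**2) + ((1/115)/(-26) + (1/168)*(-26))) = 1/((-439 + 31329) + ((1/115)*(-1/26) - 13/84)) = 1/(30890 + (-1/2990 - 13/84)) = 1/(30890 - 19477/125580) = 1/(3879146723/125580) = 125580/3879146723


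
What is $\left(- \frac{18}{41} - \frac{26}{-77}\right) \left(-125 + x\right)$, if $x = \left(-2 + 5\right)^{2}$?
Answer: $\frac{37120}{3157} \approx 11.758$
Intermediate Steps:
$x = 9$ ($x = 3^{2} = 9$)
$\left(- \frac{18}{41} - \frac{26}{-77}\right) \left(-125 + x\right) = \left(- \frac{18}{41} - \frac{26}{-77}\right) \left(-125 + 9\right) = \left(\left(-18\right) \frac{1}{41} - - \frac{26}{77}\right) \left(-116\right) = \left(- \frac{18}{41} + \frac{26}{77}\right) \left(-116\right) = \left(- \frac{320}{3157}\right) \left(-116\right) = \frac{37120}{3157}$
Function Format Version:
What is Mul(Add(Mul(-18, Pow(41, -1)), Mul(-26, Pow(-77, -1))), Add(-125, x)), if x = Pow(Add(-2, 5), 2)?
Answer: Rational(37120, 3157) ≈ 11.758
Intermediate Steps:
x = 9 (x = Pow(3, 2) = 9)
Mul(Add(Mul(-18, Pow(41, -1)), Mul(-26, Pow(-77, -1))), Add(-125, x)) = Mul(Add(Mul(-18, Pow(41, -1)), Mul(-26, Pow(-77, -1))), Add(-125, 9)) = Mul(Add(Mul(-18, Rational(1, 41)), Mul(-26, Rational(-1, 77))), -116) = Mul(Add(Rational(-18, 41), Rational(26, 77)), -116) = Mul(Rational(-320, 3157), -116) = Rational(37120, 3157)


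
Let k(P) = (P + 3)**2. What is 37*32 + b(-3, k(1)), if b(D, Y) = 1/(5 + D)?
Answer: 2369/2 ≈ 1184.5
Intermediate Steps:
k(P) = (3 + P)**2
37*32 + b(-3, k(1)) = 37*32 + 1/(5 - 3) = 1184 + 1/2 = 2369/2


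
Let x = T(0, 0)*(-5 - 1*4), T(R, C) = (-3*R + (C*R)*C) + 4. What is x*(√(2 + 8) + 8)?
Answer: -288 - 36*√10 ≈ -401.84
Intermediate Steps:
T(R, C) = 4 - 3*R + R*C² (T(R, C) = (-3*R + R*C²) + 4 = 4 - 3*R + R*C²)
x = -36 (x = (4 - 3*0 + 0*0²)*(-5 - 1*4) = (4 + 0 + 0*0)*(-5 - 4) = (4 + 0 + 0)*(-9) = 4*(-9) = -36)
x*(√(2 + 8) + 8) = -36*(√(2 + 8) + 8) = -36*(√10 + 8) = -36*(8 + √10) = -288 - 36*√10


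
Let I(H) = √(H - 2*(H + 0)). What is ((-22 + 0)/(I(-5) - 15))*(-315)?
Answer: -945/2 - 63*√5/2 ≈ -542.94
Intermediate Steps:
I(H) = √(-H) (I(H) = √(H - 2*H) = √(-H))
((-22 + 0)/(I(-5) - 15))*(-315) = ((-22 + 0)/(√(-1*(-5)) - 15))*(-315) = -22/(√5 - 15)*(-315) = -22/(-15 + √5)*(-315) = 6930/(-15 + √5)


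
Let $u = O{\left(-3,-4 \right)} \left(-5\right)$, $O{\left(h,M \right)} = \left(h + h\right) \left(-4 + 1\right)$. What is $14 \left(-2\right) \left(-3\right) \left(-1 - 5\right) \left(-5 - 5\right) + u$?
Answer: $4950$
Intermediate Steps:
$O{\left(h,M \right)} = - 6 h$ ($O{\left(h,M \right)} = 2 h \left(-3\right) = - 6 h$)
$u = -90$ ($u = \left(-6\right) \left(-3\right) \left(-5\right) = 18 \left(-5\right) = -90$)
$14 \left(-2\right) \left(-3\right) \left(-1 - 5\right) \left(-5 - 5\right) + u = 14 \left(-2\right) \left(-3\right) \left(-1 - 5\right) \left(-5 - 5\right) - 90 = 14 \cdot 6 \left(\left(-6\right) \left(-10\right)\right) - 90 = 14 \cdot 6 \cdot 60 - 90 = 14 \cdot 360 - 90 = 5040 - 90 = 4950$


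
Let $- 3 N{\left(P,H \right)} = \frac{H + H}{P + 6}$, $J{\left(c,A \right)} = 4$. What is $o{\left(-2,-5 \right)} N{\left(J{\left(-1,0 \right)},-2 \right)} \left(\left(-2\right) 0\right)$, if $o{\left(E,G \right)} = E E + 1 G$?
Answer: $0$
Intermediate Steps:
$o{\left(E,G \right)} = G + E^{2}$ ($o{\left(E,G \right)} = E^{2} + G = G + E^{2}$)
$N{\left(P,H \right)} = - \frac{2 H}{3 \left(6 + P\right)}$ ($N{\left(P,H \right)} = - \frac{\left(H + H\right) \frac{1}{P + 6}}{3} = - \frac{2 H \frac{1}{6 + P}}{3} = - \frac{2 H}{3 \left(6 + P\right)}$)
$o{\left(-2,-5 \right)} N{\left(J{\left(-1,0 \right)},-2 \right)} \left(\left(-2\right) 0\right) = \left(-5 + \left(-2\right)^{2}\right) \left(\left(-2\right) \left(-2\right) \frac{1}{18 + 3 \cdot 4}\right) \left(\left(-2\right) 0\right) = \left(-5 + 4\right) \left(\left(-2\right) \left(-2\right) \frac{1}{18 + 12}\right) 0 = - \frac{\left(-2\right) \left(-2\right)}{30} \cdot 0 = \left(-1\right) \frac{2}{15} \cdot 0 = \left(- \frac{2}{15}\right) 0 = 0$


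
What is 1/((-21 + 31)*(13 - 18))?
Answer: -1/50 ≈ -0.020000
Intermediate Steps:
1/((-21 + 31)*(13 - 18)) = 1/(10*(-5)) = 1/(-50) = -1/50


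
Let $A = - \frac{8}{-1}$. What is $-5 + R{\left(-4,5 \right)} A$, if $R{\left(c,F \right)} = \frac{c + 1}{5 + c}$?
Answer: $-29$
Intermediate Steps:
$A = 8$ ($A = \left(-8\right) \left(-1\right) = 8$)
$R{\left(c,F \right)} = \frac{1 + c}{5 + c}$
$-5 + R{\left(-4,5 \right)} A = -5 + \frac{1 - 4}{5 - 4} \cdot 8 = -5 + 1^{-1} \left(-3\right) 8 = -5 + 1 \left(-3\right) 8 = -5 - 24 = -29$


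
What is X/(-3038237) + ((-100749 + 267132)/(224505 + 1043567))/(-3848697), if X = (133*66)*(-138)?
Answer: 34572927050866855/86712792476823448 ≈ 0.39871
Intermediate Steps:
X = -1211364 (X = 8778*(-138) = -1211364)
X/(-3038237) + ((-100749 + 267132)/(224505 + 1043567))/(-3848697) = -1211364/(-3038237) + ((-100749 + 267132)/(224505 + 1043567))/(-3848697) = -1211364*(-1/3038237) + (166383/1268072)*(-1/3848697) = 1211364/3038237 + (166383*(1/1268072))*(-1/3848697) = 1211364/3038237 + (166383/1268072)*(-1/3848697) = 1211364/3038237 - 973/28540496504 = 34572927050866855/86712792476823448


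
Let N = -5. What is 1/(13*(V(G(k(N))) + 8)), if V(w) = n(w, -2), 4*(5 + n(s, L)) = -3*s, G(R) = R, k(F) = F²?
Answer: -4/819 ≈ -0.0048840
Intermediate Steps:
n(s, L) = -5 - 3*s/4 (n(s, L) = -5 + (-3*s)/4 = -5 - 3*s/4)
V(w) = -5 - 3*w/4
1/(13*(V(G(k(N))) + 8)) = 1/(13*((-5 - ¾*(-5)²) + 8)) = 1/(13*((-5 - ¾*25) + 8)) = 1/(13*((-5 - 75/4) + 8)) = 1/(13*(-95/4 + 8)) = 1/(13*(-63/4)) = 1/(-819/4) = -4/819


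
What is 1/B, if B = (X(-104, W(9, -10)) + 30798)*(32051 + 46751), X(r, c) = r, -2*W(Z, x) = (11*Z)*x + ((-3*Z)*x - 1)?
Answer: 1/2418748588 ≈ 4.1344e-10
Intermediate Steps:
W(Z, x) = 1/2 - 4*Z*x (W(Z, x) = -((11*Z)*x + ((-3*Z)*x - 1))/2 = -(11*Z*x + (-3*Z*x - 1))/2 = -(11*Z*x + (-1 - 3*Z*x))/2 = -(-1 + 8*Z*x)/2 = 1/2 - 4*Z*x)
B = 2418748588 (B = (-104 + 30798)*(32051 + 46751) = 30694*78802 = 2418748588)
1/B = 1/2418748588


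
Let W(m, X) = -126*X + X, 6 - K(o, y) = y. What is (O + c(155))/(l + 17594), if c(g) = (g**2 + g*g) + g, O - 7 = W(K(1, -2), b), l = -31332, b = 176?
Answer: -13106/6869 ≈ -1.9080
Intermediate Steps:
K(o, y) = 6 - y
W(m, X) = -125*X
O = -21993 (O = 7 - 125*176 = 7 - 22000 = -21993)
c(g) = g + 2*g**2 (c(g) = (g**2 + g**2) + g = 2*g**2 + g = g + 2*g**2)
(O + c(155))/(l + 17594) = (-21993 + 155*(1 + 2*155))/(-31332 + 17594) = (-21993 + 155*(1 + 310))/(-13738) = (-21993 + 155*311)*(-1/13738) = (-21993 + 48205)*(-1/13738) = 26212*(-1/13738) = -13106/6869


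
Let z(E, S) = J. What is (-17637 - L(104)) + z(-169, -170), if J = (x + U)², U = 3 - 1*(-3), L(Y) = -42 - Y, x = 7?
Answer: -17322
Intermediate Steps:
U = 6 (U = 3 + 3 = 6)
J = 169 (J = (7 + 6)² = 13² = 169)
z(E, S) = 169
(-17637 - L(104)) + z(-169, -170) = (-17637 - (-42 - 1*104)) + 169 = (-17637 - (-42 - 104)) + 169 = (-17637 - 1*(-146)) + 169 = (-17637 + 146) + 169 = -17491 + 169 = -17322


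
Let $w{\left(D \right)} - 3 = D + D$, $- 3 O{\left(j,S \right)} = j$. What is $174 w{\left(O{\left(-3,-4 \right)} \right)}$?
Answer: $870$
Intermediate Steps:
$O{\left(j,S \right)} = - \frac{j}{3}$
$w{\left(D \right)} = 3 + 2 D$ ($w{\left(D \right)} = 3 + \left(D + D\right) = 3 + 2 D$)
$174 w{\left(O{\left(-3,-4 \right)} \right)} = 174 \left(3 + 2 \left(\left(- \frac{1}{3}\right) \left(-3\right)\right)\right) = 174 \left(3 + 2 \cdot 1\right) = 174 \left(3 + 2\right) = 174 \cdot 5 = 870$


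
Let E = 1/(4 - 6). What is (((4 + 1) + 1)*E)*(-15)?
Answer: 45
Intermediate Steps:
E = -½ (E = 1/(-2) = -½ ≈ -0.50000)
(((4 + 1) + 1)*E)*(-15) = (((4 + 1) + 1)*(-½))*(-15) = ((5 + 1)*(-½))*(-15) = (6*(-½))*(-15) = -3*(-15) = 45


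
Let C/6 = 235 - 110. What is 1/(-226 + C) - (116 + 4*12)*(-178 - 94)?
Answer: 23374593/524 ≈ 44608.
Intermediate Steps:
C = 750 (C = 6*(235 - 110) = 6*125 = 750)
1/(-226 + C) - (116 + 4*12)*(-178 - 94) = 1/(-226 + 750) - (116 + 4*12)*(-178 - 94) = 1/524 - (116 + 48)*(-272) = 1/524 - 164*(-272) = 1/524 - 1*(-44608) = 1/524 + 44608 = 23374593/524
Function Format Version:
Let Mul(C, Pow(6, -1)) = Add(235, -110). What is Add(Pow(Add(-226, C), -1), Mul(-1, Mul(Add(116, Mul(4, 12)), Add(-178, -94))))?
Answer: Rational(23374593, 524) ≈ 44608.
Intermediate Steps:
C = 750 (C = Mul(6, Add(235, -110)) = Mul(6, 125) = 750)
Add(Pow(Add(-226, C), -1), Mul(-1, Mul(Add(116, Mul(4, 12)), Add(-178, -94)))) = Add(Pow(Add(-226, 750), -1), Mul(-1, Mul(Add(116, Mul(4, 12)), Add(-178, -94)))) = Add(Pow(524, -1), Mul(-1, Mul(Add(116, 48), -272))) = Add(Rational(1, 524), Mul(-1, Mul(164, -272))) = Add(Rational(1, 524), Mul(-1, -44608)) = Add(Rational(1, 524), 44608) = Rational(23374593, 524)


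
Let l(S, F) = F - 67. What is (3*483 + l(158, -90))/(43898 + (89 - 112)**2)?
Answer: 1292/44427 ≈ 0.029081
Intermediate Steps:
l(S, F) = -67 + F
(3*483 + l(158, -90))/(43898 + (89 - 112)**2) = (3*483 + (-67 - 90))/(43898 + (89 - 112)**2) = (1449 - 157)/(43898 + (-23)**2) = 1292/(43898 + 529) = 1292/44427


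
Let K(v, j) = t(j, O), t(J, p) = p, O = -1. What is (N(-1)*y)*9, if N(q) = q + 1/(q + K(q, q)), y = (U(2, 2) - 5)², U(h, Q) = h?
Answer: -243/2 ≈ -121.50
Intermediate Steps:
K(v, j) = -1
y = 9 (y = (2 - 5)² = (-3)² = 9)
N(q) = q + 1/(-1 + q) (N(q) = q + 1/(q - 1) = q + 1/(-1 + q))
(N(-1)*y)*9 = (((1 + (-1)² - 1*(-1))/(-1 - 1))*9)*9 = (((1 + 1 + 1)/(-2))*9)*9 = (-½*3*9)*9 = -3/2*9*9 = -27/2*9 = -243/2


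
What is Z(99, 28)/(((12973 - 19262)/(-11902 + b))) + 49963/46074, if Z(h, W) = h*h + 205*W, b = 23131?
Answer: -423160758341/15250494 ≈ -27747.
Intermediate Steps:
Z(h, W) = h² + 205*W
Z(99, 28)/(((12973 - 19262)/(-11902 + b))) + 49963/46074 = (99² + 205*28)/(((12973 - 19262)/(-11902 + 23131))) + 49963/46074 = (9801 + 5740)/((-6289/11229)) + 49963*(1/46074) = 15541/((-6289*1/11229)) + 49963/46074 = 15541/(-331/591) + 49963/46074 = 15541*(-591/331) + 49963/46074 = -9184731/331 + 49963/46074 = -423160758341/15250494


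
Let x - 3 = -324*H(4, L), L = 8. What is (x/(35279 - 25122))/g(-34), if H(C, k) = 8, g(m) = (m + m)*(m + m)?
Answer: -2589/46965968 ≈ -5.5125e-5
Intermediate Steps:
g(m) = 4*m**2 (g(m) = (2*m)*(2*m) = 4*m**2)
x = -2589 (x = 3 - 324*8 = 3 - 2592 = -2589)
(x/(35279 - 25122))/g(-34) = (-2589/(35279 - 25122))/((4*(-34)**2)) = (-2589/10157)/((4*1156)) = -2589*1/10157/4624 = -2589/10157*1/4624 = -2589/46965968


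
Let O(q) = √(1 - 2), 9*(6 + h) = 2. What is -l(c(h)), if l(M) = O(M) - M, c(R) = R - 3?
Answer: -79/9 - I ≈ -8.7778 - 1.0*I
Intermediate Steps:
h = -52/9 (h = -6 + (⅑)*2 = -6 + 2/9 = -52/9 ≈ -5.7778)
c(R) = -3 + R
O(q) = I (O(q) = √(-1) = I)
l(M) = I - M
-l(c(h)) = -(I - (-3 - 52/9)) = -(I - 1*(-79/9)) = -(I + 79/9) = -(79/9 + I) = -79/9 - I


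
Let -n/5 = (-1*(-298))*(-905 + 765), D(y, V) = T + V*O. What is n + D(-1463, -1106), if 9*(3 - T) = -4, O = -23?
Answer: 2106373/9 ≈ 2.3404e+5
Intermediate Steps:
T = 31/9 (T = 3 - ⅑*(-4) = 3 + 4/9 = 31/9 ≈ 3.4444)
D(y, V) = 31/9 - 23*V (D(y, V) = 31/9 + V*(-23) = 31/9 - 23*V)
n = 208600 (n = -5*(-1*(-298))*(-905 + 765) = -1490*(-140) = -5*(-41720) = 208600)
n + D(-1463, -1106) = 208600 + (31/9 - 23*(-1106)) = 208600 + (31/9 + 25438) = 208600 + 228973/9 = 2106373/9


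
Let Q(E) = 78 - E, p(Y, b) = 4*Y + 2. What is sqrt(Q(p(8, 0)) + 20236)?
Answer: 26*sqrt(30) ≈ 142.41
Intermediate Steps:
p(Y, b) = 2 + 4*Y
sqrt(Q(p(8, 0)) + 20236) = sqrt((78 - (2 + 4*8)) + 20236) = sqrt((78 - (2 + 32)) + 20236) = sqrt((78 - 1*34) + 20236) = sqrt((78 - 34) + 20236) = sqrt(44 + 20236) = sqrt(20280) = 26*sqrt(30)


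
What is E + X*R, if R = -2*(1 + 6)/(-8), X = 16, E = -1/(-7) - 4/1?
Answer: 169/7 ≈ 24.143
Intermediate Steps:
E = -27/7 (E = -1*(-1/7) - 4*1 = 1/7 - 4 = -27/7 ≈ -3.8571)
R = 7/4 (R = -2*7*(-1/8) = -14*(-1/8) = 7/4 ≈ 1.7500)
E + X*R = -27/7 + 16*(7/4) = -27/7 + 28 = 169/7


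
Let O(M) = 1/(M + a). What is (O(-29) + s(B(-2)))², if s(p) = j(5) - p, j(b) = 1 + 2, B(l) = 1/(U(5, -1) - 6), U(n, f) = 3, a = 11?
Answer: 3481/324 ≈ 10.744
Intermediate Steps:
O(M) = 1/(11 + M) (O(M) = 1/(M + 11) = 1/(11 + M))
B(l) = -⅓ (B(l) = 1/(3 - 6) = 1/(-3) = -⅓)
j(b) = 3
s(p) = 3 - p
(O(-29) + s(B(-2)))² = (1/(11 - 29) + (3 - 1*(-⅓)))² = (1/(-18) + (3 + ⅓))² = (-1/18 + 10/3)² = (59/18)² = 3481/324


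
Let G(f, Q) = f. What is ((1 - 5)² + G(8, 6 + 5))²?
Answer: 576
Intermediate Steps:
((1 - 5)² + G(8, 6 + 5))² = ((1 - 5)² + 8)² = ((-4)² + 8)² = (16 + 8)² = 24² = 576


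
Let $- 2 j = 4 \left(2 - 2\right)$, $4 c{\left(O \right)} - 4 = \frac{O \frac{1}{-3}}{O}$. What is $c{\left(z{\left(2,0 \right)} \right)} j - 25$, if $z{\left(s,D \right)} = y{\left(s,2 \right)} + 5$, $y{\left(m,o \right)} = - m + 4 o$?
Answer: $-25$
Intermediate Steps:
$z{\left(s,D \right)} = 13 - s$ ($z{\left(s,D \right)} = \left(- s + 4 \cdot 2\right) + 5 = \left(- s + 8\right) + 5 = \left(8 - s\right) + 5 = 13 - s$)
$c{\left(O \right)} = \frac{11}{12}$ ($c{\left(O \right)} = 1 + \frac{\frac{O}{-3} \frac{1}{O}}{4} = 1 + \frac{O \left(- \frac{1}{3}\right) \frac{1}{O}}{4} = 1 + \frac{- \frac{O}{3} \frac{1}{O}}{4} = 1 + \frac{1}{4} \left(- \frac{1}{3}\right) = 1 - \frac{1}{12} = \frac{11}{12}$)
$j = 0$ ($j = - \frac{4 \left(2 - 2\right)}{2} = - \frac{4 \cdot 0}{2} = \left(- \frac{1}{2}\right) 0 = 0$)
$c{\left(z{\left(2,0 \right)} \right)} j - 25 = \frac{11}{12} \cdot 0 - 25 = 0 - 25 = -25$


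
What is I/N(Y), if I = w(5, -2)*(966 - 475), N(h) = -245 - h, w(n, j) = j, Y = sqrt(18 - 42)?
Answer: 240590/60049 - 1964*I*sqrt(6)/60049 ≈ 4.0066 - 0.080114*I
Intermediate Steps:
Y = 2*I*sqrt(6) (Y = sqrt(-24) = 2*I*sqrt(6) ≈ 4.899*I)
I = -982 (I = -2*(966 - 475) = -2*491 = -982)
I/N(Y) = -982/(-245 - 2*I*sqrt(6))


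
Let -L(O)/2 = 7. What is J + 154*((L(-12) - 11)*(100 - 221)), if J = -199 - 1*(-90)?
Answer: 465741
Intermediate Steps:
L(O) = -14 (L(O) = -2*7 = -14)
J = -109 (J = -199 + 90 = -109)
J + 154*((L(-12) - 11)*(100 - 221)) = -109 + 154*((-14 - 11)*(100 - 221)) = -109 + 154*(-25*(-121)) = -109 + 154*3025 = -109 + 465850 = 465741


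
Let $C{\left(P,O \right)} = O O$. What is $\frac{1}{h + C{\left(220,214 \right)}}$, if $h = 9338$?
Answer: $\frac{1}{55134} \approx 1.8138 \cdot 10^{-5}$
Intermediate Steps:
$C{\left(P,O \right)} = O^{2}$
$\frac{1}{h + C{\left(220,214 \right)}} = \frac{1}{9338 + 214^{2}} = \frac{1}{9338 + 45796} = \frac{1}{55134}$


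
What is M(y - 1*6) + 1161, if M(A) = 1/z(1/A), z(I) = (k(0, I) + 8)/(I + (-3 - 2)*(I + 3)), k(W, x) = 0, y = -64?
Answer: 324557/280 ≈ 1159.1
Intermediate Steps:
z(I) = 8/(-15 - 4*I) (z(I) = (0 + 8)/(I + (-3 - 2)*(I + 3)) = 8/(I - 5*(3 + I)) = 8/(I + (-15 - 5*I)) = 8/(-15 - 4*I))
M(A) = -15/8 - 1/(2*A) (M(A) = 1/(-8/(15 + 4/A)) = -15/8 - 1/(2*A))
M(y - 1*6) + 1161 = (-4 - 15*(-64 - 1*6))/(8*(-64 - 1*6)) + 1161 = (-4 - 15*(-64 - 6))/(8*(-64 - 6)) + 1161 = (⅛)*(-4 - 15*(-70))/(-70) + 1161 = (⅛)*(-1/70)*(-4 + 1050) + 1161 = (⅛)*(-1/70)*1046 + 1161 = -523/280 + 1161 = 324557/280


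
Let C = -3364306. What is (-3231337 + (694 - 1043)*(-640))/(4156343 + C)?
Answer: -3007977/792037 ≈ -3.7978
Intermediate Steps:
(-3231337 + (694 - 1043)*(-640))/(4156343 + C) = (-3231337 + (694 - 1043)*(-640))/(4156343 - 3364306) = (-3231337 - 349*(-640))/792037 = (-3231337 + 223360)*(1/792037) = -3007977*1/792037 = -3007977/792037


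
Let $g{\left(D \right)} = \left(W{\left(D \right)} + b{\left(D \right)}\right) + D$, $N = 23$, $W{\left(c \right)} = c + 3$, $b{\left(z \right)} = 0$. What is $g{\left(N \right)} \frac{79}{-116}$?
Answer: $- \frac{3871}{116} \approx -33.371$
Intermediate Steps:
$W{\left(c \right)} = 3 + c$
$g{\left(D \right)} = 3 + 2 D$ ($g{\left(D \right)} = \left(\left(3 + D\right) + 0\right) + D = \left(3 + D\right) + D = 3 + 2 D$)
$g{\left(N \right)} \frac{79}{-116} = \left(3 + 2 \cdot 23\right) \frac{79}{-116} = \left(3 + 46\right) 79 \left(- \frac{1}{116}\right) = 49 \left(- \frac{79}{116}\right) = - \frac{3871}{116}$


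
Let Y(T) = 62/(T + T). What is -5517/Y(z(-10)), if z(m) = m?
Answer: 55170/31 ≈ 1779.7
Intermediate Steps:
Y(T) = 31/T (Y(T) = 62/((2*T)) = 62*(1/(2*T)) = 31/T)
-5517/Y(z(-10)) = -5517/(31/(-10)) = -5517/(31*(-1/10)) = -5517/(-31/10) = -5517*(-10/31) = 55170/31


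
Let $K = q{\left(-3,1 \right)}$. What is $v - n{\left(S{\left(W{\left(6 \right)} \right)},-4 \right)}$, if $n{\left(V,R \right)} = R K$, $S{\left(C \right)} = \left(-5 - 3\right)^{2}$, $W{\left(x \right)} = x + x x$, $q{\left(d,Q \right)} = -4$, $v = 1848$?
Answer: $1832$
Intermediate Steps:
$W{\left(x \right)} = x + x^{2}$
$K = -4$
$S{\left(C \right)} = 64$ ($S{\left(C \right)} = \left(-8\right)^{2} = 64$)
$n{\left(V,R \right)} = - 4 R$ ($n{\left(V,R \right)} = R \left(-4\right) = - 4 R$)
$v - n{\left(S{\left(W{\left(6 \right)} \right)},-4 \right)} = 1848 - \left(-4\right) \left(-4\right) = 1848 - 16 = 1832$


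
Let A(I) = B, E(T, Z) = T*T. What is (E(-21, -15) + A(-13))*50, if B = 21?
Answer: 23100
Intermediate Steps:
E(T, Z) = T²
A(I) = 21
(E(-21, -15) + A(-13))*50 = ((-21)² + 21)*50 = (441 + 21)*50 = 462*50 = 23100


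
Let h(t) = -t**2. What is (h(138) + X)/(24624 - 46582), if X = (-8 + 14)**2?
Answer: 9504/10979 ≈ 0.86565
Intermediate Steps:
X = 36 (X = 6**2 = 36)
(h(138) + X)/(24624 - 46582) = (-1*138**2 + 36)/(24624 - 46582) = (-1*19044 + 36)/(-21958) = (-19044 + 36)*(-1/21958) = -19008*(-1/21958) = 9504/10979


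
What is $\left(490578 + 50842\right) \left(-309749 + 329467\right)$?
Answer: $10675719560$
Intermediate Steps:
$\left(490578 + 50842\right) \left(-309749 + 329467\right) = 541420 \cdot 19718 = 10675719560$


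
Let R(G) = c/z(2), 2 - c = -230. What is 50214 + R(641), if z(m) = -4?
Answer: 50156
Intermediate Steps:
c = 232 (c = 2 - 1*(-230) = 2 + 230 = 232)
R(G) = -58 (R(G) = 232/(-4) = 232*(-¼) = -58)
50214 + R(641) = 50214 - 58 = 50156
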